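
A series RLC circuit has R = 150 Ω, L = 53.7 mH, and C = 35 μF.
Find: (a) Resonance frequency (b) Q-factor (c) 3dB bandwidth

Step 1 — Resonance: ω₀ = 1/√(LC) = 1/√(0.0537·3.5e-05) = 729.4 rad/s.
Step 2 — f₀ = ω₀/(2π) = 116.1 Hz.
Step 3 — Series Q: Q = ω₀L/R = 729.4·0.0537/150 = 0.2611.
Step 4 — Bandwidth: Δω = ω₀/Q = 2793 rad/s; BW = Δω/(2π) = 444.6 Hz.

(a) f₀ = 116.1 Hz  (b) Q = 0.2611  (c) BW = 444.6 Hz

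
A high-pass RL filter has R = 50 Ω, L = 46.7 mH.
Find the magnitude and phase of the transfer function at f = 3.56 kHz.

Step 1 — Angular frequency: ω = 2π·3560 = 2.237e+04 rad/s.
Step 2 — Transfer function: H(jω) = jωL/(R + jωL).
Step 3 — Numerator jωL = j·1045; denominator R + jωL = 50 + j1045.
Step 4 — H = 0.9977 + j0.04776.
Step 5 — Magnitude: |H| = 0.9989 (-0.0 dB); phase: φ = 2.7°.

|H| = 0.9989 (-0.0 dB), φ = 2.7°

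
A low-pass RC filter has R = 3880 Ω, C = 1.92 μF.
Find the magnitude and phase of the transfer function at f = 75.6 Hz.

Step 1 — Angular frequency: ω = 2π·75.6 = 475 rad/s.
Step 2 — Transfer function: H(jω) = 1/(1 + jωRC).
Step 3 — Denominator: 1 + jωRC = 1 + j·475·3880·1.92e-06 = 1 + j3.539.
Step 4 — H = 0.07395 - j0.2617.
Step 5 — Magnitude: |H| = 0.2719 (-11.3 dB); phase: φ = -74.2°.

|H| = 0.2719 (-11.3 dB), φ = -74.2°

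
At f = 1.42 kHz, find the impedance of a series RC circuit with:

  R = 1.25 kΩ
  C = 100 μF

Step 1 — Angular frequency: ω = 2π·f = 2π·1420 = 8922 rad/s.
Step 2 — Component impedances:
  R: Z = R = 1250 Ω
  C: Z = 1/(jωC) = -j/(ω·C) = 0 - j1.121 Ω
Step 3 — Series combination: Z_total = R + C = 1250 - j1.121 Ω = 1250∠-0.1° Ω.

Z = 1250 - j1.121 Ω = 1250∠-0.1° Ω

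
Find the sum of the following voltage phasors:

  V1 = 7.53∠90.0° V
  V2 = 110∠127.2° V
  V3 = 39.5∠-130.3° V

Step 1 — Convert each phasor to rectangular form:
  V1 = 7.53·(cos(90.0°) + j·sin(90.0°)) = 0 + j7.53 V
  V2 = 110·(cos(127.2°) + j·sin(127.2°)) = -66.51 + j87.62 V
  V3 = 39.5·(cos(-130.3°) + j·sin(-130.3°)) = -25.55 - j30.13 V
Step 2 — Sum components: V_total = -92.05 + j65.02 V.
Step 3 — Convert to polar: |V_total| = 112.7 V, ∠V_total = 144.8°.

V_total = 112.7∠144.8° V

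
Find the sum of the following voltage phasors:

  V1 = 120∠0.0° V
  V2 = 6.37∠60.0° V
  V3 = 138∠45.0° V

Step 1 — Convert each phasor to rectangular form:
  V1 = 120·(cos(0.0°) + j·sin(0.0°)) = 120 V
  V2 = 6.37·(cos(60.0°) + j·sin(60.0°)) = 3.185 + j5.517 V
  V3 = 138·(cos(45.0°) + j·sin(45.0°)) = 97.58 + j97.58 V
Step 2 — Sum components: V_total = 220.8 + j103.1 V.
Step 3 — Convert to polar: |V_total| = 243.7 V, ∠V_total = 25.0°.

V_total = 243.7∠25.0° V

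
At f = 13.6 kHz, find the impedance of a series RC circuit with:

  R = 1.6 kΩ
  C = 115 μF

Step 1 — Angular frequency: ω = 2π·f = 2π·1.36e+04 = 8.545e+04 rad/s.
Step 2 — Component impedances:
  R: Z = R = 1600 Ω
  C: Z = 1/(jωC) = -j/(ω·C) = 0 - j0.1018 Ω
Step 3 — Series combination: Z_total = R + C = 1600 - j0.1018 Ω = 1600∠-0.0° Ω.

Z = 1600 - j0.1018 Ω = 1600∠-0.0° Ω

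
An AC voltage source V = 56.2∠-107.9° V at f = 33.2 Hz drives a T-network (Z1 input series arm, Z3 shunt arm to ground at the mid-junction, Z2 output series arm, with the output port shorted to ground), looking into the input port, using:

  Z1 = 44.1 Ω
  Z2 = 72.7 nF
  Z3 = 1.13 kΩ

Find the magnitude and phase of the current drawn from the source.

Step 1 — Angular frequency: ω = 2π·f = 2π·33.2 = 208.6 rad/s.
Step 2 — Component impedances:
  Z1: Z = R = 44.1 Ω
  Z2: Z = 1/(jωC) = -j/(ω·C) = 0 - j6.594e+04 Ω
  Z3: Z = R = 1130 Ω
Step 3 — With the output port shorted to ground, the output series arm Z2 runs from the junction to ground; the shunt arm Z3 also runs from the junction to ground. They appear in parallel: Z3 || Z2 = 1130 - j19.36 Ω.
Step 4 — Series with input arm Z1: Z_in = Z1 + (Z3 || Z2) = 1174 - j19.36 Ω = 1174∠-0.9° Ω.
Step 5 — Source phasor: V = 56.2∠-107.9° V = -17.27 - j53.48 V.
Step 6 — Ohm's law: I = V / Z_total = (-17.27 - j53.48) / (1174 - j19.36) = -0.01396 - j0.04579 A.
Step 7 — Convert to polar: |I| = 0.04787 A, ∠I = -107.0°.

I = 0.04787∠-107.0° A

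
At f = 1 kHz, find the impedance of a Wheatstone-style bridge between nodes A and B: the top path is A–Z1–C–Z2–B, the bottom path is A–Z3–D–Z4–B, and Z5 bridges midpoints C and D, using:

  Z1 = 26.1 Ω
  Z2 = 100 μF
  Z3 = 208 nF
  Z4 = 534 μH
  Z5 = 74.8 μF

Step 1 — Angular frequency: ω = 2π·f = 2π·1000 = 6283 rad/s.
Step 2 — Component impedances:
  Z1: Z = R = 26.1 Ω
  Z2: Z = 1/(jωC) = -j/(ω·C) = 0 - j1.592 Ω
  Z3: Z = 1/(jωC) = -j/(ω·C) = 0 - j765.2 Ω
  Z4: Z = jωL = j·6283·0.000534 = 0 + j3.355 Ω
  Z5: Z = 1/(jωC) = -j/(ω·C) = 0 - j2.128 Ω
Step 3 — Bridge requires nodal analysis (the Z5 bridge couples midpoints C and D, so the two paths cannot be reduced to a simple series/parallel combination). Setting node B to ground and injecting 1 A at node A, the 3-node admittance system at A, C, D solves to V_A = Z_AB = 25.43 + j4.601 Ω = 25.84∠10.3° Ω.

Z = 25.43 + j4.601 Ω = 25.84∠10.3° Ω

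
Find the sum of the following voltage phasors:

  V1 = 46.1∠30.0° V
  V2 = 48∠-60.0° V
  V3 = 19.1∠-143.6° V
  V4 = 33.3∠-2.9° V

Step 1 — Convert each phasor to rectangular form:
  V1 = 46.1·(cos(30.0°) + j·sin(30.0°)) = 39.92 + j23.05 V
  V2 = 48·(cos(-60.0°) + j·sin(-60.0°)) = 24 - j41.57 V
  V3 = 19.1·(cos(-143.6°) + j·sin(-143.6°)) = -15.37 - j11.33 V
  V4 = 33.3·(cos(-2.9°) + j·sin(-2.9°)) = 33.26 - j1.685 V
Step 2 — Sum components: V_total = 81.81 - j31.54 V.
Step 3 — Convert to polar: |V_total| = 87.68 V, ∠V_total = -21.1°.

V_total = 87.68∠-21.1° V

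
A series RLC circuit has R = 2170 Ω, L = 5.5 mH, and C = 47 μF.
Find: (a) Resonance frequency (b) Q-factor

Step 1 — Resonance condition Im(Z)=0 gives ω₀ = 1/√(LC).
Step 2 — ω₀ = 1/√(0.0055·4.7e-05) = 1967 rad/s.
Step 3 — f₀ = ω₀/(2π) = 313 Hz.
Step 4 — Series Q: Q = ω₀L/R = 1967·0.0055/2170 = 0.004985.

(a) f₀ = 313 Hz  (b) Q = 0.004985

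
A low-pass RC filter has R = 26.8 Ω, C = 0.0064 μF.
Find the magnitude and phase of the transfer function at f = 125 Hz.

Step 1 — Angular frequency: ω = 2π·125 = 785.4 rad/s.
Step 2 — Transfer function: H(jω) = 1/(1 + jωRC).
Step 3 — Denominator: 1 + jωRC = 1 + j·785.4·26.8·6.4e-09 = 1 + j0.0001347.
Step 4 — H = 1 - j0.0001347.
Step 5 — Magnitude: |H| = 1 (-0.0 dB); phase: φ = -0.0°.

|H| = 1 (-0.0 dB), φ = -0.0°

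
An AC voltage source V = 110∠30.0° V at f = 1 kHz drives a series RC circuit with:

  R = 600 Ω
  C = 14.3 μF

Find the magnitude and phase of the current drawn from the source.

Step 1 — Angular frequency: ω = 2π·f = 2π·1000 = 6283 rad/s.
Step 2 — Component impedances:
  R: Z = R = 600 Ω
  C: Z = 1/(jωC) = -j/(ω·C) = 0 - j11.13 Ω
Step 3 — Series combination: Z_total = R + C = 600 - j11.13 Ω = 600.1∠-1.1° Ω.
Step 4 — Source phasor: V = 110∠30.0° V = 95.26 + j55 V.
Step 5 — Ohm's law: I = V / Z_total = (95.26 + j55) / (600 - j11.13) = 0.157 + j0.09458 A.
Step 6 — Convert to polar: |I| = 0.1833 A, ∠I = 31.1°.

I = 0.1833∠31.1° A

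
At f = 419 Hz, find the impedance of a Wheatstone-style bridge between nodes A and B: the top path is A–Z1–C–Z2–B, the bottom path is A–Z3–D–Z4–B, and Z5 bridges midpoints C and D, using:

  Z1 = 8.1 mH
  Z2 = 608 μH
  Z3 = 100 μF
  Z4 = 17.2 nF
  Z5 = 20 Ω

Step 1 — Angular frequency: ω = 2π·f = 2π·419 = 2633 rad/s.
Step 2 — Component impedances:
  Z1: Z = jωL = j·2633·0.0081 = 0 + j21.32 Ω
  Z2: Z = jωL = j·2633·0.000608 = 0 + j1.601 Ω
  Z3: Z = 1/(jωC) = -j/(ω·C) = 0 - j3.798 Ω
  Z4: Z = 1/(jωC) = -j/(ω·C) = 0 - j2.208e+04 Ω
  Z5: Z = R = 20 Ω
Step 3 — Bridge requires nodal analysis (the Z5 bridge couples midpoints C and D, so the two paths cannot be reduced to a simple series/parallel combination). Setting node B to ground and injecting 1 A at node A, the 3-node admittance system at A, C, D solves to V_A = Z_AB = 12.87 + j11.66 Ω = 17.37∠42.2° Ω.

Z = 12.87 + j11.66 Ω = 17.37∠42.2° Ω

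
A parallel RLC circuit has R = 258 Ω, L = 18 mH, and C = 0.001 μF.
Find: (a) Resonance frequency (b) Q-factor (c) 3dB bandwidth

Step 1 — Resonance: ω₀ = 1/√(LC) = 1/√(0.018·1e-09) = 2.357e+05 rad/s.
Step 2 — f₀ = ω₀/(2π) = 3.751e+04 Hz.
Step 3 — Parallel Q: Q = R/(ω₀L) = 258/(2.357e+05·0.018) = 0.06081.
Step 4 — Bandwidth: Δω = ω₀/Q = 3.876e+06 rad/s; BW = Δω/(2π) = 6.169e+05 Hz.

(a) f₀ = 3.751e+04 Hz  (b) Q = 0.06081  (c) BW = 6.169e+05 Hz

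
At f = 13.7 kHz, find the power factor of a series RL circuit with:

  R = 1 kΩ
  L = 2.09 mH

Step 1 — Angular frequency: ω = 2π·f = 2π·1.37e+04 = 8.608e+04 rad/s.
Step 2 — Component impedances:
  R: Z = R = 1000 Ω
  L: Z = jωL = j·8.608e+04·0.00209 = 0 + j179.9 Ω
Step 3 — Series combination: Z_total = R + L = 1000 + j179.9 Ω = 1016∠10.2° Ω.
Step 4 — Power factor: PF = cos(φ) = Re(Z)/|Z| = 1000/1016.1 = 0.9842.
Step 5 — Type: Im(Z) = 179.9 ⇒ lagging (phase φ = 10.2°).

PF = 0.9842 (lagging, φ = 10.2°)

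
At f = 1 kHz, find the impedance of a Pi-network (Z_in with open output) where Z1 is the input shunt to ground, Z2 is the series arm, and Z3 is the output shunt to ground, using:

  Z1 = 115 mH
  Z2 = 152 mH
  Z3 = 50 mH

Step 1 — Angular frequency: ω = 2π·f = 2π·1000 = 6283 rad/s.
Step 2 — Component impedances:
  Z1: Z = jωL = j·6283·0.115 = 0 + j722.6 Ω
  Z2: Z = jωL = j·6283·0.152 = 0 + j955 Ω
  Z3: Z = jωL = j·6283·0.05 = 0 + j314.2 Ω
Step 3 — With open output, the series arm Z2 and the output shunt Z3 appear in series to ground: Z2 + Z3 = 0 + j1269 Ω.
Step 4 — Parallel with input shunt Z1: Z_in = Z1 || (Z2 + Z3) = 0 + j460.4 Ω = 460.4∠90.0° Ω.

Z = 0 + j460.4 Ω = 460.4∠90.0° Ω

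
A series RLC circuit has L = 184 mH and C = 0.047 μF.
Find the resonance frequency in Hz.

Step 1 — Resonance condition Im(Z)=0 gives ω₀ = 1/√(LC).
Step 2 — ω₀ = 1/√(0.184·4.7e-08) = 1.075e+04 rad/s.
Step 3 — f₀ = ω₀/(2π) = 1711 Hz.

f₀ = 1711 Hz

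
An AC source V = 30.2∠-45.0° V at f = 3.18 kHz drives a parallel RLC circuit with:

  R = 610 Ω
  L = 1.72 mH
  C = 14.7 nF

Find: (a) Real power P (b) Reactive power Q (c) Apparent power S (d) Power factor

Step 1 — Angular frequency: ω = 2π·f = 2π·3180 = 1.998e+04 rad/s.
Step 2 — Component impedances:
  R: Z = R = 610 Ω
  L: Z = jωL = j·1.998e+04·0.00172 = 0 + j34.37 Ω
  C: Z = 1/(jωC) = -j/(ω·C) = 0 - j3405 Ω
Step 3 — Parallel combination: 1/Z_total = 1/R + 1/L + 1/C; Z_total = 1.969 + j34.6 Ω = 34.66∠86.7° Ω.
Step 4 — Source phasor: V = 30.2∠-45.0° V = 21.35 - j21.35 V.
Step 5 — Current: I = V / Z = -0.5801 - j0.6501 A = 0.8713∠-131.7° A.
Step 6 — Complex power: S = V·I* = 1.495 + j26.27 VA.
Step 7 — Real power: P = Re(S) = 1.495 W.
Step 8 — Reactive power: Q = Im(S) = 26.27 VAR.
Step 9 — Apparent power: |S| = 26.31 VA.
Step 10 — Power factor: PF = P/|S| = 0.05682 (lagging).

(a) P = 1.495 W  (b) Q = 26.27 VAR  (c) S = 26.31 VA  (d) PF = 0.05682 (lagging)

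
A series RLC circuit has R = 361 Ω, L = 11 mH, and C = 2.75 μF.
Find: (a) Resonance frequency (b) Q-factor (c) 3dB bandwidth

Step 1 — Resonance: ω₀ = 1/√(LC) = 1/√(0.011·2.75e-06) = 5750 rad/s.
Step 2 — f₀ = ω₀/(2π) = 915.1 Hz.
Step 3 — Series Q: Q = ω₀L/R = 5750·0.011/361 = 0.1752.
Step 4 — Bandwidth: Δω = ω₀/Q = 3.282e+04 rad/s; BW = Δω/(2π) = 5223 Hz.

(a) f₀ = 915.1 Hz  (b) Q = 0.1752  (c) BW = 5223 Hz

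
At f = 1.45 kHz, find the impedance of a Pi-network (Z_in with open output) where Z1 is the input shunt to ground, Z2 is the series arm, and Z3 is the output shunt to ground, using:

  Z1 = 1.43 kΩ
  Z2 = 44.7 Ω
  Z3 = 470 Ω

Step 1 — Angular frequency: ω = 2π·f = 2π·1450 = 9111 rad/s.
Step 2 — Component impedances:
  Z1: Z = R = 1430 Ω
  Z2: Z = R = 44.7 Ω
  Z3: Z = R = 470 Ω
Step 3 — With open output, the series arm Z2 and the output shunt Z3 appear in series to ground: Z2 + Z3 = 514.7 Ω.
Step 4 — Parallel with input shunt Z1: Z_in = Z1 || (Z2 + Z3) = 378.5 Ω = 378.5∠0.0° Ω.

Z = 378.5 Ω = 378.5∠0.0° Ω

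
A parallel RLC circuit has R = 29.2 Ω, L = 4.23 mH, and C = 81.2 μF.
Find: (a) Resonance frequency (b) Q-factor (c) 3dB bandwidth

Step 1 — Resonance: ω₀ = 1/√(LC) = 1/√(0.00423·8.12e-05) = 1706 rad/s.
Step 2 — f₀ = ω₀/(2π) = 271.6 Hz.
Step 3 — Parallel Q: Q = R/(ω₀L) = 29.2/(1706·0.00423) = 4.046.
Step 4 — Bandwidth: Δω = ω₀/Q = 421.8 rad/s; BW = Δω/(2π) = 67.12 Hz.

(a) f₀ = 271.6 Hz  (b) Q = 4.046  (c) BW = 67.12 Hz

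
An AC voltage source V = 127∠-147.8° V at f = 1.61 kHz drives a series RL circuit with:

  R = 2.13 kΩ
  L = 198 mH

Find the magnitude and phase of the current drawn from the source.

Step 1 — Angular frequency: ω = 2π·f = 2π·1610 = 1.012e+04 rad/s.
Step 2 — Component impedances:
  R: Z = R = 2130 Ω
  L: Z = jωL = j·1.012e+04·0.198 = 0 + j2003 Ω
Step 3 — Series combination: Z_total = R + L = 2130 + j2003 Ω = 2924∠43.2° Ω.
Step 4 — Source phasor: V = 127∠-147.8° V = -107.5 - j67.68 V.
Step 5 — Ohm's law: I = V / Z_total = (-107.5 - j67.68) / (2130 + j2003) = -0.04263 + j0.008317 A.
Step 6 — Convert to polar: |I| = 0.04344 A, ∠I = 169.0°.

I = 0.04344∠169.0° A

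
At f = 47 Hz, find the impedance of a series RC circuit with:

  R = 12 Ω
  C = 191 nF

Step 1 — Angular frequency: ω = 2π·f = 2π·47 = 295.3 rad/s.
Step 2 — Component impedances:
  R: Z = R = 12 Ω
  C: Z = 1/(jωC) = -j/(ω·C) = 0 - j1.773e+04 Ω
Step 3 — Series combination: Z_total = R + C = 12 - j1.773e+04 Ω = 1.773e+04∠-90.0° Ω.

Z = 12 - j1.773e+04 Ω = 1.773e+04∠-90.0° Ω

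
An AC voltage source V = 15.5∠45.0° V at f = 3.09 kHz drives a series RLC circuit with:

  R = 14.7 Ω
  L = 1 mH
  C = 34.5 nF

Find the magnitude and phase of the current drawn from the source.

Step 1 — Angular frequency: ω = 2π·f = 2π·3090 = 1.942e+04 rad/s.
Step 2 — Component impedances:
  R: Z = R = 14.7 Ω
  L: Z = jωL = j·1.942e+04·0.001 = 0 + j19.42 Ω
  C: Z = 1/(jωC) = -j/(ω·C) = 0 - j1493 Ω
Step 3 — Series combination: Z_total = R + L + C = 14.7 - j1474 Ω = 1474∠-89.4° Ω.
Step 4 — Source phasor: V = 15.5∠45.0° V = 10.96 + j10.96 V.
Step 5 — Ohm's law: I = V / Z_total = (10.96 + j10.96) / (14.7 - j1474) = -0.007363 + j0.007512 A.
Step 6 — Convert to polar: |I| = 0.01052 A, ∠I = 134.4°.

I = 0.01052∠134.4° A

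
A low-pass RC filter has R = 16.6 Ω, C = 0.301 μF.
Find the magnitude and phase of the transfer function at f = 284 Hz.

Step 1 — Angular frequency: ω = 2π·284 = 1784 rad/s.
Step 2 — Transfer function: H(jω) = 1/(1 + jωRC).
Step 3 — Denominator: 1 + jωRC = 1 + j·1784·16.6·3.01e-07 = 1 + j0.008916.
Step 4 — H = 0.9999 - j0.008915.
Step 5 — Magnitude: |H| = 1 (-0.0 dB); phase: φ = -0.5°.

|H| = 1 (-0.0 dB), φ = -0.5°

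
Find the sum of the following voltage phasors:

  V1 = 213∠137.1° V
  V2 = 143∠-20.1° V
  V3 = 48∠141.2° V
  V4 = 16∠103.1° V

Step 1 — Convert each phasor to rectangular form:
  V1 = 213·(cos(137.1°) + j·sin(137.1°)) = -156 + j145 V
  V2 = 143·(cos(-20.1°) + j·sin(-20.1°)) = 134.3 - j49.14 V
  V3 = 48·(cos(141.2°) + j·sin(141.2°)) = -37.41 + j30.08 V
  V4 = 16·(cos(103.1°) + j·sin(103.1°)) = -3.626 + j15.58 V
Step 2 — Sum components: V_total = -62.78 + j141.5 V.
Step 3 — Convert to polar: |V_total| = 154.8 V, ∠V_total = 113.9°.

V_total = 154.8∠113.9° V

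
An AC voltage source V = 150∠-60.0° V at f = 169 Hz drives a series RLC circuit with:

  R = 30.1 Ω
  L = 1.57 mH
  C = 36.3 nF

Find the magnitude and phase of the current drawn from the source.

Step 1 — Angular frequency: ω = 2π·f = 2π·169 = 1062 rad/s.
Step 2 — Component impedances:
  R: Z = R = 30.1 Ω
  L: Z = jωL = j·1062·0.00157 = 0 + j1.667 Ω
  C: Z = 1/(jωC) = -j/(ω·C) = 0 - j2.594e+04 Ω
Step 3 — Series combination: Z_total = R + L + C = 30.1 - j2.594e+04 Ω = 2.594e+04∠-89.9° Ω.
Step 4 — Source phasor: V = 150∠-60.0° V = 75 - j129.9 V.
Step 5 — Ohm's law: I = V / Z_total = (75 - j129.9) / (30.1 - j2.594e+04) = 0.005011 + j0.002885 A.
Step 6 — Convert to polar: |I| = 0.005782 A, ∠I = 29.9°.

I = 0.005782∠29.9° A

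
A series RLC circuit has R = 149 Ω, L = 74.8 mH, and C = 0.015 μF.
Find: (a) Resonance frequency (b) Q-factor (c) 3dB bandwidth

Step 1 — Resonance condition Im(Z)=0 gives ω₀ = 1/√(LC).
Step 2 — ω₀ = 1/√(0.0748·1.5e-08) = 2.985e+04 rad/s.
Step 3 — f₀ = ω₀/(2π) = 4751 Hz.
Step 4 — Series Q: Q = ω₀L/R = 2.985e+04·0.0748/149 = 14.99.
Step 5 — 3dB bandwidth: Δω = ω₀/Q = 1992 rad/s; BW = Δω/(2π) = 317 Hz.

(a) f₀ = 4751 Hz  (b) Q = 14.99  (c) BW = 317 Hz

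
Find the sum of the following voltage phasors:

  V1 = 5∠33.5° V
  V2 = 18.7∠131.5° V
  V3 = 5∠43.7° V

Step 1 — Convert each phasor to rectangular form:
  V1 = 5·(cos(33.5°) + j·sin(33.5°)) = 4.169 + j2.76 V
  V2 = 18.7·(cos(131.5°) + j·sin(131.5°)) = -12.39 + j14.01 V
  V3 = 5·(cos(43.7°) + j·sin(43.7°)) = 3.615 + j3.454 V
Step 2 — Sum components: V_total = -4.607 + j20.22 V.
Step 3 — Convert to polar: |V_total| = 20.74 V, ∠V_total = 102.8°.

V_total = 20.74∠102.8° V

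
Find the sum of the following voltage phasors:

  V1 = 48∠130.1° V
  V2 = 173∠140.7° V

Step 1 — Convert each phasor to rectangular form:
  V1 = 48·(cos(130.1°) + j·sin(130.1°)) = -30.92 + j36.72 V
  V2 = 173·(cos(140.7°) + j·sin(140.7°)) = -133.9 + j109.6 V
Step 2 — Sum components: V_total = -164.8 + j146.3 V.
Step 3 — Convert to polar: |V_total| = 220.4 V, ∠V_total = 138.4°.

V_total = 220.4∠138.4° V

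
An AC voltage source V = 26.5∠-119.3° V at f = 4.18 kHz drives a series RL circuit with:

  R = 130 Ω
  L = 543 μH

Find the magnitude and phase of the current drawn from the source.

Step 1 — Angular frequency: ω = 2π·f = 2π·4180 = 2.626e+04 rad/s.
Step 2 — Component impedances:
  R: Z = R = 130 Ω
  L: Z = jωL = j·2.626e+04·0.000543 = 0 + j14.26 Ω
Step 3 — Series combination: Z_total = R + L = 130 + j14.26 Ω = 130.8∠6.3° Ω.
Step 4 — Source phasor: V = 26.5∠-119.3° V = -12.97 - j23.11 V.
Step 5 — Ohm's law: I = V / Z_total = (-12.97 - j23.11) / (130 + j14.26) = -0.1178 - j0.1648 A.
Step 6 — Convert to polar: |I| = 0.2026 A, ∠I = -125.6°.

I = 0.2026∠-125.6° A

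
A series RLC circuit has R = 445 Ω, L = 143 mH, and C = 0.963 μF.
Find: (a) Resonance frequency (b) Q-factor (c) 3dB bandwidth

Step 1 — Resonance: ω₀ = 1/√(LC) = 1/√(0.143·9.63e-07) = 2695 rad/s.
Step 2 — f₀ = ω₀/(2π) = 428.9 Hz.
Step 3 — Series Q: Q = ω₀L/R = 2695·0.143/445 = 0.866.
Step 4 — Bandwidth: Δω = ω₀/Q = 3112 rad/s; BW = Δω/(2π) = 495.3 Hz.

(a) f₀ = 428.9 Hz  (b) Q = 0.866  (c) BW = 495.3 Hz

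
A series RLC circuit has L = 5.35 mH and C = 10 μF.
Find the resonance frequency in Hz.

Step 1 — Resonance condition Im(Z)=0 gives ω₀ = 1/√(LC).
Step 2 — ω₀ = 1/√(0.00535·1e-05) = 4323 rad/s.
Step 3 — f₀ = ω₀/(2π) = 688.1 Hz.

f₀ = 688.1 Hz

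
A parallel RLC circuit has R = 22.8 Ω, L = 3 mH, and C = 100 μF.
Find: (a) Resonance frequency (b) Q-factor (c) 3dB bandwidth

Step 1 — Resonance: ω₀ = 1/√(LC) = 1/√(0.003·0.0001) = 1826 rad/s.
Step 2 — f₀ = ω₀/(2π) = 290.6 Hz.
Step 3 — Parallel Q: Q = R/(ω₀L) = 22.8/(1826·0.003) = 4.163.
Step 4 — Bandwidth: Δω = ω₀/Q = 438.6 rad/s; BW = Δω/(2π) = 69.8 Hz.

(a) f₀ = 290.6 Hz  (b) Q = 4.163  (c) BW = 69.8 Hz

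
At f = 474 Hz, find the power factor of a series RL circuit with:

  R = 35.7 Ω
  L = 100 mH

Step 1 — Angular frequency: ω = 2π·f = 2π·474 = 2978 rad/s.
Step 2 — Component impedances:
  R: Z = R = 35.7 Ω
  L: Z = jωL = j·2978·0.1 = 0 + j297.8 Ω
Step 3 — Series combination: Z_total = R + L = 35.7 + j297.8 Ω = 300∠83.2° Ω.
Step 4 — Power factor: PF = cos(φ) = Re(Z)/|Z| = 35.7/300 = 0.119.
Step 5 — Type: Im(Z) = 297.8 ⇒ lagging (phase φ = 83.2°).

PF = 0.119 (lagging, φ = 83.2°)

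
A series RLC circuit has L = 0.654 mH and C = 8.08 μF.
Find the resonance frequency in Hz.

Step 1 — Resonance condition Im(Z)=0 gives ω₀ = 1/√(LC).
Step 2 — ω₀ = 1/√(0.000654·8.08e-06) = 1.376e+04 rad/s.
Step 3 — f₀ = ω₀/(2π) = 2189 Hz.

f₀ = 2189 Hz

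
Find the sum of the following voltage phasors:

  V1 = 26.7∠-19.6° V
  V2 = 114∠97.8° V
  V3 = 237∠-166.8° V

Step 1 — Convert each phasor to rectangular form:
  V1 = 26.7·(cos(-19.6°) + j·sin(-19.6°)) = 25.15 - j8.957 V
  V2 = 114·(cos(97.8°) + j·sin(97.8°)) = -15.47 + j112.9 V
  V3 = 237·(cos(-166.8°) + j·sin(-166.8°)) = -230.7 - j54.12 V
Step 2 — Sum components: V_total = -221.1 + j49.87 V.
Step 3 — Convert to polar: |V_total| = 226.6 V, ∠V_total = 167.3°.

V_total = 226.6∠167.3° V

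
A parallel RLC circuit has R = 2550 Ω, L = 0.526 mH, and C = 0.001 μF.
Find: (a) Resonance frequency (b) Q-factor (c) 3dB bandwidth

Step 1 — Resonance: ω₀ = 1/√(LC) = 1/√(0.000526·1e-09) = 1.379e+06 rad/s.
Step 2 — f₀ = ω₀/(2π) = 2.194e+05 Hz.
Step 3 — Parallel Q: Q = R/(ω₀L) = 2550/(1.379e+06·0.000526) = 3.516.
Step 4 — Bandwidth: Δω = ω₀/Q = 3.922e+05 rad/s; BW = Δω/(2π) = 6.241e+04 Hz.

(a) f₀ = 2.194e+05 Hz  (b) Q = 3.516  (c) BW = 6.241e+04 Hz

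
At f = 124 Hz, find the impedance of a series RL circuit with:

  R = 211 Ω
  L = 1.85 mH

Step 1 — Angular frequency: ω = 2π·f = 2π·124 = 779.1 rad/s.
Step 2 — Component impedances:
  R: Z = R = 211 Ω
  L: Z = jωL = j·779.1·0.00185 = 0 + j1.441 Ω
Step 3 — Series combination: Z_total = R + L = 211 + j1.441 Ω = 211∠0.4° Ω.

Z = 211 + j1.441 Ω = 211∠0.4° Ω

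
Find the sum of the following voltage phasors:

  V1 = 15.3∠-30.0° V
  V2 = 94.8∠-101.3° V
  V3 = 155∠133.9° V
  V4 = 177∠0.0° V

Step 1 — Convert each phasor to rectangular form:
  V1 = 15.3·(cos(-30.0°) + j·sin(-30.0°)) = 13.25 - j7.65 V
  V2 = 94.8·(cos(-101.3°) + j·sin(-101.3°)) = -18.58 - j92.96 V
  V3 = 155·(cos(133.9°) + j·sin(133.9°)) = -107.5 + j111.7 V
  V4 = 177·(cos(0.0°) + j·sin(0.0°)) = 177 V
Step 2 — Sum components: V_total = 64.2 + j11.07 V.
Step 3 — Convert to polar: |V_total| = 65.15 V, ∠V_total = 9.8°.

V_total = 65.15∠9.8° V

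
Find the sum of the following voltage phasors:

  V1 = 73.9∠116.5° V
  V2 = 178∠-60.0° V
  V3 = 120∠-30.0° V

Step 1 — Convert each phasor to rectangular form:
  V1 = 73.9·(cos(116.5°) + j·sin(116.5°)) = -32.97 + j66.14 V
  V2 = 178·(cos(-60.0°) + j·sin(-60.0°)) = 89 - j154.2 V
  V3 = 120·(cos(-30.0°) + j·sin(-30.0°)) = 103.9 - j60 V
Step 2 — Sum components: V_total = 159.9 - j148 V.
Step 3 — Convert to polar: |V_total| = 217.9 V, ∠V_total = -42.8°.

V_total = 217.9∠-42.8° V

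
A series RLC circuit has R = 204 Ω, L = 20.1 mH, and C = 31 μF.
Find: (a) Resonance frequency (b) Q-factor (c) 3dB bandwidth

Step 1 — Resonance: ω₀ = 1/√(LC) = 1/√(0.0201·3.1e-05) = 1267 rad/s.
Step 2 — f₀ = ω₀/(2π) = 201.6 Hz.
Step 3 — Series Q: Q = ω₀L/R = 1267·0.0201/204 = 0.1248.
Step 4 — Bandwidth: Δω = ω₀/Q = 1.015e+04 rad/s; BW = Δω/(2π) = 1615 Hz.

(a) f₀ = 201.6 Hz  (b) Q = 0.1248  (c) BW = 1615 Hz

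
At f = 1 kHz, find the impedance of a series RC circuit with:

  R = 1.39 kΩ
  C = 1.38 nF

Step 1 — Angular frequency: ω = 2π·f = 2π·1000 = 6283 rad/s.
Step 2 — Component impedances:
  R: Z = R = 1390 Ω
  C: Z = 1/(jωC) = -j/(ω·C) = 0 - j1.153e+05 Ω
Step 3 — Series combination: Z_total = R + C = 1390 - j1.153e+05 Ω = 1.153e+05∠-89.3° Ω.

Z = 1390 - j1.153e+05 Ω = 1.153e+05∠-89.3° Ω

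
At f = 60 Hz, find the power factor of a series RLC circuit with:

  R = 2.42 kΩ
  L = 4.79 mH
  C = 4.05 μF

Step 1 — Angular frequency: ω = 2π·f = 2π·60 = 377 rad/s.
Step 2 — Component impedances:
  R: Z = R = 2420 Ω
  L: Z = jωL = j·377·0.00479 = 0 + j1.806 Ω
  C: Z = 1/(jωC) = -j/(ω·C) = 0 - j655 Ω
Step 3 — Series combination: Z_total = R + L + C = 2420 - j653.2 Ω = 2507∠-15.1° Ω.
Step 4 — Power factor: PF = cos(φ) = Re(Z)/|Z| = 2420/2506.6 = 0.9655.
Step 5 — Type: Im(Z) = -653.2 ⇒ leading (phase φ = -15.1°).

PF = 0.9655 (leading, φ = -15.1°)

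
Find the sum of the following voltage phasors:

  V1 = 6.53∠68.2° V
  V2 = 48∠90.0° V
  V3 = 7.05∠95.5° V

Step 1 — Convert each phasor to rectangular form:
  V1 = 6.53·(cos(68.2°) + j·sin(68.2°)) = 2.425 + j6.063 V
  V2 = 48·(cos(90.0°) + j·sin(90.0°)) = 0 + j48 V
  V3 = 7.05·(cos(95.5°) + j·sin(95.5°)) = -0.6757 + j7.018 V
Step 2 — Sum components: V_total = 1.749 + j61.08 V.
Step 3 — Convert to polar: |V_total| = 61.11 V, ∠V_total = 88.4°.

V_total = 61.11∠88.4° V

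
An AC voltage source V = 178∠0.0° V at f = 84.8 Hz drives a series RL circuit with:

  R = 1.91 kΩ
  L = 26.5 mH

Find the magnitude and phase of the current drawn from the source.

Step 1 — Angular frequency: ω = 2π·f = 2π·84.8 = 532.8 rad/s.
Step 2 — Component impedances:
  R: Z = R = 1910 Ω
  L: Z = jωL = j·532.8·0.0265 = 0 + j14.12 Ω
Step 3 — Series combination: Z_total = R + L = 1910 + j14.12 Ω = 1910∠0.4° Ω.
Step 4 — Source phasor: V = 178∠0.0° V = 178 V.
Step 5 — Ohm's law: I = V / Z_total = (178) / (1910 + j14.12) = 0.09319 - j0.0006889 A.
Step 6 — Convert to polar: |I| = 0.09319 A, ∠I = -0.4°.

I = 0.09319∠-0.4° A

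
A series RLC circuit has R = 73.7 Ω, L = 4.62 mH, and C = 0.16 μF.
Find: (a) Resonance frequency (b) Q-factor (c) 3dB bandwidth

Step 1 — Resonance: ω₀ = 1/√(LC) = 1/√(0.00462·1.6e-07) = 3.678e+04 rad/s.
Step 2 — f₀ = ω₀/(2π) = 5854 Hz.
Step 3 — Series Q: Q = ω₀L/R = 3.678e+04·0.00462/73.7 = 2.306.
Step 4 — Bandwidth: Δω = ω₀/Q = 1.595e+04 rad/s; BW = Δω/(2π) = 2539 Hz.

(a) f₀ = 5854 Hz  (b) Q = 2.306  (c) BW = 2539 Hz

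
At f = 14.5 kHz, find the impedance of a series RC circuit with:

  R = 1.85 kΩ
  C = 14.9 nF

Step 1 — Angular frequency: ω = 2π·f = 2π·1.45e+04 = 9.111e+04 rad/s.
Step 2 — Component impedances:
  R: Z = R = 1850 Ω
  C: Z = 1/(jωC) = -j/(ω·C) = 0 - j736.7 Ω
Step 3 — Series combination: Z_total = R + C = 1850 - j736.7 Ω = 1991∠-21.7° Ω.

Z = 1850 - j736.7 Ω = 1991∠-21.7° Ω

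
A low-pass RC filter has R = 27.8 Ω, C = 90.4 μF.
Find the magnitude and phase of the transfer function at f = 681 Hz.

Step 1 — Angular frequency: ω = 2π·681 = 4279 rad/s.
Step 2 — Transfer function: H(jω) = 1/(1 + jωRC).
Step 3 — Denominator: 1 + jωRC = 1 + j·4279·27.8·9.04e-05 = 1 + j10.75.
Step 4 — H = 0.008574 - j0.0922.
Step 5 — Magnitude: |H| = 0.0926 (-20.7 dB); phase: φ = -84.7°.

|H| = 0.0926 (-20.7 dB), φ = -84.7°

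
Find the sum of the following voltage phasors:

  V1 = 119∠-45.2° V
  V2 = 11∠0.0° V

Step 1 — Convert each phasor to rectangular form:
  V1 = 119·(cos(-45.2°) + j·sin(-45.2°)) = 83.85 - j84.44 V
  V2 = 11·(cos(0.0°) + j·sin(0.0°)) = 11 V
Step 2 — Sum components: V_total = 94.85 - j84.44 V.
Step 3 — Convert to polar: |V_total| = 127 V, ∠V_total = -41.7°.

V_total = 127∠-41.7° V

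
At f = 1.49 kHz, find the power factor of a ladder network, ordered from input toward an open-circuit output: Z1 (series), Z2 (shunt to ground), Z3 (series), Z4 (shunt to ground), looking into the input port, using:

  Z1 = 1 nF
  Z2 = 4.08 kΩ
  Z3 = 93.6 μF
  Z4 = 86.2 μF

Step 1 — Angular frequency: ω = 2π·f = 2π·1490 = 9362 rad/s.
Step 2 — Component impedances:
  Z1: Z = 1/(jωC) = -j/(ω·C) = 0 - j1.068e+05 Ω
  Z2: Z = R = 4080 Ω
  Z3: Z = 1/(jωC) = -j/(ω·C) = 0 - j1.141 Ω
  Z4: Z = 1/(jωC) = -j/(ω·C) = 0 - j1.239 Ω
Step 3 — Ladder network (open output): work backward from the far end, alternating series and parallel combinations. Z_in = 0.001389 - j1.068e+05 Ω = 1.068e+05∠-90.0° Ω.
Step 4 — Power factor: PF = cos(φ) = Re(Z)/|Z| = 0.0013887/1.0682e+05 = 1.3e-08.
Step 5 — Type: Im(Z) = -1.068e+05 ⇒ leading (phase φ = -90.0°).

PF = 1.3e-08 (leading, φ = -90.0°)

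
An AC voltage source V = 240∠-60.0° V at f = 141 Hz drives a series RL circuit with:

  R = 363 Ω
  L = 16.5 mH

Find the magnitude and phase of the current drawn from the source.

Step 1 — Angular frequency: ω = 2π·f = 2π·141 = 885.9 rad/s.
Step 2 — Component impedances:
  R: Z = R = 363 Ω
  L: Z = jωL = j·885.9·0.0165 = 0 + j14.62 Ω
Step 3 — Series combination: Z_total = R + L = 363 + j14.62 Ω = 363.3∠2.3° Ω.
Step 4 — Source phasor: V = 240∠-60.0° V = 120 - j207.8 V.
Step 5 — Ohm's law: I = V / Z_total = (120 - j207.8) / (363 + j14.62) = 0.307 - j0.5849 A.
Step 6 — Convert to polar: |I| = 0.6606 A, ∠I = -62.3°.

I = 0.6606∠-62.3° A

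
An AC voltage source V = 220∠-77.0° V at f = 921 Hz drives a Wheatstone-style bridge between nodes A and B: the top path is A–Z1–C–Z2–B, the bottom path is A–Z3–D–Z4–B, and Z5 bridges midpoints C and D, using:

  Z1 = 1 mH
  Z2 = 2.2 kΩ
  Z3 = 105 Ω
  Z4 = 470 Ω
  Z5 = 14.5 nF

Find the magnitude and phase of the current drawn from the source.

Step 1 — Angular frequency: ω = 2π·f = 2π·921 = 5787 rad/s.
Step 2 — Component impedances:
  Z1: Z = jωL = j·5787·0.001 = 0 + j5.787 Ω
  Z2: Z = R = 2200 Ω
  Z3: Z = R = 105 Ω
  Z4: Z = R = 470 Ω
  Z5: Z = 1/(jωC) = -j/(ω·C) = 0 - j1.192e+04 Ω
Step 3 — Bridge requires nodal analysis (the Z5 bridge couples midpoints C and D, so the two paths cannot be reduced to a simple series/parallel combination). Setting node B to ground and injecting 1 A at node A, the 3-node admittance system at A, C, D solves to V_A = Z_AB = 455.8 - j0.3329 Ω = 455.8∠-0.0° Ω.
Step 4 — Source phasor: V = 220∠-77.0° V = 49.49 - j214.4 V.
Step 5 — Ohm's law: I = V / Z_total = (49.49 - j214.4) / (455.8 - j0.3329) = 0.1089 - j0.4702 A.
Step 6 — Convert to polar: |I| = 0.4826 A, ∠I = -77.0°.

I = 0.4826∠-77.0° A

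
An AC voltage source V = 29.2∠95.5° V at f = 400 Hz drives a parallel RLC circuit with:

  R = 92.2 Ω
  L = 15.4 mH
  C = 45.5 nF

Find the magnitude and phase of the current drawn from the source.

Step 1 — Angular frequency: ω = 2π·f = 2π·400 = 2513 rad/s.
Step 2 — Component impedances:
  R: Z = R = 92.2 Ω
  L: Z = jωL = j·2513·0.0154 = 0 + j38.7 Ω
  C: Z = 1/(jωC) = -j/(ω·C) = 0 - j8745 Ω
Step 3 — Parallel combination: 1/Z_total = 1/R + 1/L + 1/C; Z_total = 13.92 + j33.01 Ω = 35.82∠67.1° Ω.
Step 4 — Source phasor: V = 29.2∠95.5° V = -2.799 + j29.07 V.
Step 5 — Ohm's law: I = V / Z_total = (-2.799 + j29.07) / (13.92 + j33.01) = 0.7173 + j0.3872 A.
Step 6 — Convert to polar: |I| = 0.8151 A, ∠I = 28.4°.

I = 0.8151∠28.4° A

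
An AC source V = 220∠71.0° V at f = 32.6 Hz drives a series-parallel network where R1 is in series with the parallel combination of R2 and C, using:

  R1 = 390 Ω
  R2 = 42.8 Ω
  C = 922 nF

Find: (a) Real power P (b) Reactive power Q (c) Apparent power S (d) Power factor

Step 1 — Angular frequency: ω = 2π·f = 2π·32.6 = 204.8 rad/s.
Step 2 — Component impedances:
  R1: Z = R = 390 Ω
  R2: Z = R = 42.8 Ω
  C: Z = 1/(jωC) = -j/(ω·C) = 0 - j5295 Ω
Step 3 — Parallel branch: R2 || C = 1/(1/R2 + 1/C) = 42.8 - j0.3459 Ω.
Step 4 — Series with R1: Z_total = R1 + (R2 || C) = 432.8 - j0.3459 Ω = 432.8∠-0.0° Ω.
Step 5 — Source phasor: V = 220∠71.0° V = 71.62 + j208 V.
Step 6 — Current: I = V / Z = 0.1651 + j0.4808 A = 0.5083∠71.0° A.
Step 7 — Complex power: S = V·I* = 111.8 - j0.08938 VA.
Step 8 — Real power: P = Re(S) = 111.8 W.
Step 9 — Reactive power: Q = Im(S) = -0.08938 VAR.
Step 10 — Apparent power: |S| = 111.8 VA.
Step 11 — Power factor: PF = P/|S| = 1 (leading).

(a) P = 111.8 W  (b) Q = -0.08938 VAR  (c) S = 111.8 VA  (d) PF = 1 (leading)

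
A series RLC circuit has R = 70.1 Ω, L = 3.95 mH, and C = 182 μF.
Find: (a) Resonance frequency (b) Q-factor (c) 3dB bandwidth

Step 1 — Resonance condition Im(Z)=0 gives ω₀ = 1/√(LC).
Step 2 — ω₀ = 1/√(0.00395·0.000182) = 1179 rad/s.
Step 3 — f₀ = ω₀/(2π) = 187.7 Hz.
Step 4 — Series Q: Q = ω₀L/R = 1179·0.00395/70.1 = 0.06646.
Step 5 — 3dB bandwidth: Δω = ω₀/Q = 1.775e+04 rad/s; BW = Δω/(2π) = 2824 Hz.

(a) f₀ = 187.7 Hz  (b) Q = 0.06646  (c) BW = 2824 Hz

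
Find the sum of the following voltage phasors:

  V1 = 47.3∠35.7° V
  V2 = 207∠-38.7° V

Step 1 — Convert each phasor to rectangular form:
  V1 = 47.3·(cos(35.7°) + j·sin(35.7°)) = 38.41 + j27.6 V
  V2 = 207·(cos(-38.7°) + j·sin(-38.7°)) = 161.5 - j129.4 V
Step 2 — Sum components: V_total = 200 - j101.8 V.
Step 3 — Convert to polar: |V_total| = 224.4 V, ∠V_total = -27.0°.

V_total = 224.4∠-27.0° V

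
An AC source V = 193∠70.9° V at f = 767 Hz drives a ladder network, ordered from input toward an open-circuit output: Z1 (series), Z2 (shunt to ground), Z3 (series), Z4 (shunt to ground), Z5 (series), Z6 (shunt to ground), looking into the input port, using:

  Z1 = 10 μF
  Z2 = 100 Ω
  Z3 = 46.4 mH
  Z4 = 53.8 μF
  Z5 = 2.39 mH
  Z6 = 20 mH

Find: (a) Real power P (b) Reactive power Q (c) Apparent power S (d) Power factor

Step 1 — Angular frequency: ω = 2π·f = 2π·767 = 4819 rad/s.
Step 2 — Component impedances:
  Z1: Z = 1/(jωC) = -j/(ω·C) = 0 - j20.75 Ω
  Z2: Z = R = 100 Ω
  Z3: Z = jωL = j·4819·0.0464 = 0 + j223.6 Ω
  Z4: Z = 1/(jωC) = -j/(ω·C) = 0 - j3.857 Ω
  Z5: Z = jωL = j·4819·0.00239 = 0 + j11.52 Ω
  Z6: Z = jωL = j·4819·0.02 = 0 + j96.38 Ω
Step 3 — Ladder network (open output): work backward from the far end, alternating series and parallel combinations. Z_in = 82.83 + j16.96 Ω = 84.55∠11.6° Ω.
Step 4 — Source phasor: V = 193∠70.9° V = 63.15 + j182.4 V.
Step 5 — Current: I = V / Z = 1.165 + j1.963 A = 2.283∠59.3° A.
Step 6 — Complex power: S = V·I* = 431.6 + j88.4 VA.
Step 7 — Real power: P = Re(S) = 431.6 W.
Step 8 — Reactive power: Q = Im(S) = 88.4 VAR.
Step 9 — Apparent power: |S| = 440.6 VA.
Step 10 — Power factor: PF = P/|S| = 0.9797 (lagging).

(a) P = 431.6 W  (b) Q = 88.4 VAR  (c) S = 440.6 VA  (d) PF = 0.9797 (lagging)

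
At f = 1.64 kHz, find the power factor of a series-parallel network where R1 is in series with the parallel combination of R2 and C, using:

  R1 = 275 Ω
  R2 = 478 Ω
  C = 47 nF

Step 1 — Angular frequency: ω = 2π·f = 2π·1640 = 1.03e+04 rad/s.
Step 2 — Component impedances:
  R1: Z = R = 275 Ω
  R2: Z = R = 478 Ω
  C: Z = 1/(jωC) = -j/(ω·C) = 0 - j2065 Ω
Step 3 — Parallel branch: R2 || C = 1/(1/R2 + 1/C) = 453.7 - j105 Ω.
Step 4 — Series with R1: Z_total = R1 + (R2 || C) = 728.7 - j105 Ω = 736.2∠-8.2° Ω.
Step 5 — Power factor: PF = cos(φ) = Re(Z)/|Z| = 728.7/736.2 = 0.9898.
Step 6 — Type: Im(Z) = -105 ⇒ leading (phase φ = -8.2°).

PF = 0.9898 (leading, φ = -8.2°)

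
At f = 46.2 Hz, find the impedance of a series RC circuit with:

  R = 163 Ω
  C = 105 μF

Step 1 — Angular frequency: ω = 2π·f = 2π·46.2 = 290.3 rad/s.
Step 2 — Component impedances:
  R: Z = R = 163 Ω
  C: Z = 1/(jωC) = -j/(ω·C) = 0 - j32.81 Ω
Step 3 — Series combination: Z_total = R + C = 163 - j32.81 Ω = 166.3∠-11.4° Ω.

Z = 163 - j32.81 Ω = 166.3∠-11.4° Ω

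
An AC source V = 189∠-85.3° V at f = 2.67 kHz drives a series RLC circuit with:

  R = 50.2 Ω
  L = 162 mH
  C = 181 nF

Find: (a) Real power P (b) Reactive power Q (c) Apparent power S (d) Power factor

Step 1 — Angular frequency: ω = 2π·f = 2π·2670 = 1.678e+04 rad/s.
Step 2 — Component impedances:
  R: Z = R = 50.2 Ω
  L: Z = jωL = j·1.678e+04·0.162 = 0 + j2718 Ω
  C: Z = 1/(jωC) = -j/(ω·C) = 0 - j329.3 Ω
Step 3 — Series combination: Z_total = R + L + C = 50.2 + j2388 Ω = 2389∠88.8° Ω.
Step 4 — Source phasor: V = 189∠-85.3° V = 15.49 - j188.4 V.
Step 5 — Current: I = V / Z = -0.0787 - j0.008138 A = 0.07912∠-174.1° A.
Step 6 — Complex power: S = V·I* = 0.3142 + j14.95 VA.
Step 7 — Real power: P = Re(S) = 0.3142 W.
Step 8 — Reactive power: Q = Im(S) = 14.95 VAR.
Step 9 — Apparent power: |S| = 14.95 VA.
Step 10 — Power factor: PF = P/|S| = 0.02101 (lagging).

(a) P = 0.3142 W  (b) Q = 14.95 VAR  (c) S = 14.95 VA  (d) PF = 0.02101 (lagging)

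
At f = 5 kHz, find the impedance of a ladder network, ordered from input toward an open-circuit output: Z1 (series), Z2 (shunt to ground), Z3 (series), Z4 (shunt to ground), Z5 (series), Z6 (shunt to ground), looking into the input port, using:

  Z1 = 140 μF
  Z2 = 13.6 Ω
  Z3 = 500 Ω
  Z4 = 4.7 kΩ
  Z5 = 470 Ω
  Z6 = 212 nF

Step 1 — Angular frequency: ω = 2π·f = 2π·5000 = 3.142e+04 rad/s.
Step 2 — Component impedances:
  Z1: Z = 1/(jωC) = -j/(ω·C) = 0 - j0.2274 Ω
  Z2: Z = R = 13.6 Ω
  Z3: Z = R = 500 Ω
  Z4: Z = R = 4700 Ω
  Z5: Z = R = 470 Ω
  Z6: Z = 1/(jωC) = -j/(ω·C) = 0 - j150.1 Ω
Step 3 — Ladder network (open output): work backward from the far end, alternating series and parallel combinations. Z_in = 13.41 - j0.2526 Ω = 13.41∠-1.1° Ω.

Z = 13.41 - j0.2526 Ω = 13.41∠-1.1° Ω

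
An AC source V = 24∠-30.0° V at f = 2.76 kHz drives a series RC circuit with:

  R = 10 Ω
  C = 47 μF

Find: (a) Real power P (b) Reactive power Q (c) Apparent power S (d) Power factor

Step 1 — Angular frequency: ω = 2π·f = 2π·2760 = 1.734e+04 rad/s.
Step 2 — Component impedances:
  R: Z = R = 10 Ω
  C: Z = 1/(jωC) = -j/(ω·C) = 0 - j1.227 Ω
Step 3 — Series combination: Z_total = R + C = 10 - j1.227 Ω = 10.07∠-7.0° Ω.
Step 4 — Source phasor: V = 24∠-30.0° V = 20.78 - j12 V.
Step 5 — Current: I = V / Z = 2.193 - j0.931 A = 2.382∠-23.0° A.
Step 6 — Complex power: S = V·I* = 56.75 - j6.962 VA.
Step 7 — Real power: P = Re(S) = 56.75 W.
Step 8 — Reactive power: Q = Im(S) = -6.962 VAR.
Step 9 — Apparent power: |S| = 57.17 VA.
Step 10 — Power factor: PF = P/|S| = 0.9926 (leading).

(a) P = 56.75 W  (b) Q = -6.962 VAR  (c) S = 57.17 VA  (d) PF = 0.9926 (leading)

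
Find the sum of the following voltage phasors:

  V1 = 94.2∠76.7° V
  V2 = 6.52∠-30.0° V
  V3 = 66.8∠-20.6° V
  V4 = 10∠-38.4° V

Step 1 — Convert each phasor to rectangular form:
  V1 = 94.2·(cos(76.7°) + j·sin(76.7°)) = 21.67 + j91.67 V
  V2 = 6.52·(cos(-30.0°) + j·sin(-30.0°)) = 5.646 - j3.26 V
  V3 = 66.8·(cos(-20.6°) + j·sin(-20.6°)) = 62.53 - j23.5 V
  V4 = 10·(cos(-38.4°) + j·sin(-38.4°)) = 7.837 - j6.211 V
Step 2 — Sum components: V_total = 97.68 + j58.7 V.
Step 3 — Convert to polar: |V_total| = 114 V, ∠V_total = 31.0°.

V_total = 114∠31.0° V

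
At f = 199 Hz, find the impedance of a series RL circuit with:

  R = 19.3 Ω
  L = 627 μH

Step 1 — Angular frequency: ω = 2π·f = 2π·199 = 1250 rad/s.
Step 2 — Component impedances:
  R: Z = R = 19.3 Ω
  L: Z = jωL = j·1250·0.000627 = 0 + j0.784 Ω
Step 3 — Series combination: Z_total = R + L = 19.3 + j0.784 Ω = 19.32∠2.3° Ω.

Z = 19.3 + j0.784 Ω = 19.32∠2.3° Ω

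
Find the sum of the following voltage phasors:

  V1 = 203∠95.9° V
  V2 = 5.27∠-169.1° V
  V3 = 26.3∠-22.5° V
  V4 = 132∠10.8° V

Step 1 — Convert each phasor to rectangular form:
  V1 = 203·(cos(95.9°) + j·sin(95.9°)) = -20.87 + j201.9 V
  V2 = 5.27·(cos(-169.1°) + j·sin(-169.1°)) = -5.175 - j0.9965 V
  V3 = 26.3·(cos(-22.5°) + j·sin(-22.5°)) = 24.3 - j10.06 V
  V4 = 132·(cos(10.8°) + j·sin(10.8°)) = 129.7 + j24.73 V
Step 2 — Sum components: V_total = 127.9 + j215.6 V.
Step 3 — Convert to polar: |V_total| = 250.7 V, ∠V_total = 59.3°.

V_total = 250.7∠59.3° V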